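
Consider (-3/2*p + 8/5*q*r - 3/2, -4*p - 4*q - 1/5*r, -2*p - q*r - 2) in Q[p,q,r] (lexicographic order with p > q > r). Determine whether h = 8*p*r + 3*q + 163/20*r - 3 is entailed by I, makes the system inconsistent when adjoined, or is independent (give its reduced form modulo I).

8*p*r + 3*q + 163/20*r - 3 lies in I (it reduces to 0).

First compute the reduced Gröbner basis of I by Buchberger's algorithm.
f_1 = -3/2*p + 8/5*q*r - 3/2, LT = p.
f_2 = -4*p - 4*q - 1/5*r, LT = p.
f_3 = -2*p - q*r - 2, LT = p.

S(f_1,f_2): lcm = p. S = -16/15*q*r - q - 1/20*r + 1.
  leading term q*r: no divisor's leading term divides it; move -16/15*q*r to the remainder.
  leading term q: no divisor's leading term divides it; move -q to the remainder.
  leading term r: no divisor's leading term divides it; move -1/20*r to the remainder.
  leading term 1: no divisor's leading term divides it; move 1 to the remainder.
  remainder -16/15*q*r - q - 1/20*r + 1 ≠ 0; add k_4 = -16/15*q*r - q - 1/20*r + 1 to the basis.

S(f_1,f_3): lcm = p. S = -47/30*q*r.
  leading term q*r: subtract (47/32)·k_4 from -47/30*q*r → 47/32*q + 47/640*r - 47/32
  leading term q: no divisor's leading term divides it; move 47/32*q to the remainder.
  leading term r: no divisor's leading term divides it; move 47/640*r to the remainder.
  leading term 1: no divisor's leading term divides it; move -47/32 to the remainder.
  remainder 47/32*q + 47/640*r - 47/32 ≠ 0; add k_5 = 47/32*q + 47/640*r - 47/32 to the basis.

S(f_2,f_3): lcm = p. S = -1/2*q*r + q + 1/20*r - 1.
  leading term q*r: subtract (15/32)·k_4 from -1/2*q*r + q + 1/20*r - 1 → 47/32*q + 47/640*r - 47/32
  leading term q: subtract (1)·k_5 from 47/32*q + 47/640*r - 47/32 → 0
  remainder 0.

S(f_1,k_4): leading monomials are coprime, so the S-polynomial reduces to 0 (Buchberger's first criterion).
S(f_2,k_4): leading monomials are coprime, so the S-polynomial reduces to 0 (Buchberger's first criterion).
S(f_3,k_4): leading monomials are coprime, so the S-polynomial reduces to 0 (Buchberger's first criterion).
S(f_1,k_5): leading monomials are coprime, so the S-polynomial reduces to 0 (Buchberger's first criterion).
S(f_2,k_5): leading monomials are coprime, so the S-polynomial reduces to 0 (Buchberger's first criterion).
S(f_3,k_5): leading monomials are coprime, so the S-polynomial reduces to 0 (Buchberger's first criterion).
S(k_4,k_5): lcm = q*r. S = 15/16*q - 1/20*r**2 + 67/64*r - 15/16.
  leading term q: subtract (30/47)·k_5 from 15/16*q - 1/20*r**2 + 67/64*r - 15/16 → -1/20*r**2 + r
  leading term r**2: no divisor's leading term divides it; move -1/20*r**2 to the remainder.
  leading term r: no divisor's leading term divides it; move r to the remainder.
  remainder -1/20*r**2 + r ≠ 0; add k_6 = -1/20*r**2 + r to the basis.

S(f_1,k_6): leading monomials are coprime, so the S-polynomial reduces to 0 (Buchberger's first criterion).
S(f_2,k_6): leading monomials are coprime, so the S-polynomial reduces to 0 (Buchberger's first criterion).
S(f_3,k_6): leading monomials are coprime, so the S-polynomial reduces to 0 (Buchberger's first criterion).
S(k_4,k_6): lcm = q*r**2. S = 335/16*q*r + 3/64*r**2 - 15/16*r.
  leading term q*r: subtract (-5025/256)·k_4 from 335/16*q*r + 3/64*r**2 - 15/16*r → -5025/256*q + 3/64*r**2 - 1965/1024*r + 5025/256
  leading term q: subtract (-5025/376)·k_5 from -5025/256*q + 3/64*r**2 - 1965/1024*r + 5025/256 → 3/64*r**2 - 15/16*r
  leading term r**2: subtract (-15/16)·k_6 from 3/64*r**2 - 15/16*r → 0
  remainder 0.

S(k_5,k_6): leading monomials are coprime, so the S-polynomial reduces to 0 (Buchberger's first criterion).
Every S-polynomial of the final basis reduces to 0, so we have a Gröbner basis.
Inter-reduce: drop elements whose leading term is divisible by another's, tail-reduce, and make monic.
Reduced Gröbner basis: {p + 1, q + 1/20*r - 1, r**2 - 20*r}.
Label its elements g_1 = p + 1, g_2 = q + 1/20*r - 1, g_3 = r**2 - 20*r.

Reduce h = 8*p*r + 3*q + 163/20*r - 3 modulo G:
  leading term p*r: subtract (8*r)·g_1 from 8*p*r + 3*q + 163/20*r - 3 → 3*q + 3/20*r - 3
  leading term q: subtract (3)·g_2 from 3*q + 3/20*r - 3 → 0
  normal form = 0.
Since the normal form is 0, h ∈ I.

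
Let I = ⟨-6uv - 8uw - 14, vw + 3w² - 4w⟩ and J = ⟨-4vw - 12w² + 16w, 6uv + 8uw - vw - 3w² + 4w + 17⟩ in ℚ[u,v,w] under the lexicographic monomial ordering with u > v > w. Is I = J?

No, the ideals differ.

Equality of ideals is decidable: compute both reduced Gröbner bases (unique for the ordering) and check whether they agree.
Buchberger on the first generating set:
f_1 = -6uv - 8uw - 14, LT = uv.
f_2 = vw + 3w² - 4w, LT = vw.

S(f_1,f_2): lcm = uvw. S = -5/3uw² + 4uw + 7/3w.
  reduce S modulo (f_1, f_2):
  remainder -5/3uw² + 4uw + 7/3w ≠ 0; add g_3 = -5/3uw² + 4uw + 7/3w to the basis.

The other S-polynomials (S(f_1,g_3), S(f_2,g_3)) all reduce to 0 modulo the current basis, so we have a Gröbner basis.
Inter-reduce: drop elements whose leading term is divisible by another's, tail-reduce, and make monic.
Reduced Gröbner basis: {uv + 4/3uw + 7/3, uw² - 12/5uw - 7/5w, vw + 3w² - 4w}.

Buchberger on the second generating set:
h_1 = -4vw - 12w² + 16w, LT = vw.
h_2 = 6uv + 8uw - vw - 3w² + 4w + 17, LT = uv.

S(h_1,h_2): lcm = uvw. S = 5/3uw² - 4uw + ⅙vw² + ½w³ - ⅔w² - 17/6w.
  reduce S modulo (h_1, h_2):
  remainder 5/3uw² - 4uw - 17/6w ≠ 0; add k_3 = 5/3uw² - 4uw - 17/6w to the basis.

The other S-polynomials (S(h_1,k_3), S(h_2,k_3)) all reduce to 0 modulo the current basis, so we have a Gröbner basis.
Inter-reduce: drop elements whose leading term is divisible by another's, tail-reduce, and make monic.
Reduced Gröbner basis: {uv + 4/3uw + 17/6, uw² - 12/5uw - 17/10w, vw + 3w² - 4w}.

Since the reduced bases disagree, the two ideals are not the same.
The choice of monomial ordering does not affect the verdict — as long as both bases are computed under the same ordering, their equality decides ideal equality.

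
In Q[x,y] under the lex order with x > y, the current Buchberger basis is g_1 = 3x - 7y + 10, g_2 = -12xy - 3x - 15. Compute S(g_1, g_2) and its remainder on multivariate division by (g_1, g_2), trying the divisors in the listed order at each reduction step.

S(g_1, g_2) = -1/4x - 7/3y^2 + 10/3y - 5/4; remainder on division = -7/3y^2 + 11/4y - 5/12.

lcm(LM(g_1), LM(g_2)) = xy.
S = (lcm/LT(g_1))·g_1 − (lcm/LT(g_2))·g_2 = -1/4x - 7/3y^2 + 10/3y - 5/4.
Reduce S modulo (g_1, g_2) in that order:
  leading term x: subtract (-1/12)·g_1 from -1/4x - 7/3y^2 + 10/3y - 5/4 → -7/3y^2 + 11/4y - 5/12
  leading term y^2: no divisor's leading term divides it; move -7/3y^2 to the remainder.
  leading term y: no divisor's leading term divides it; move 11/4y to the remainder.
  leading term 1: no divisor's leading term divides it; move -5/12 to the remainder.
The remainder -7/3y^2 + 11/4y - 5/12 is nonzero, so it would be added as the next basis element.
This is the inner loop of Buchberger's algorithm — each nonzero remainder becomes a new basis element.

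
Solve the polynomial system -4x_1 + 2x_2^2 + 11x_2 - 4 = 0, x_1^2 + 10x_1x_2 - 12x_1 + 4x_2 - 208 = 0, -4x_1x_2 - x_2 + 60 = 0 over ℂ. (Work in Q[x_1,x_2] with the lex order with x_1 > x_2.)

Compute a lex Gröbner basis by Buchberger's algorithm.
f_1 = -4x_1 + 2x_2^2 + 11x_2 - 4, LT = x_1.
f_2 = x_1^2 + 10x_1x_2 - 12x_1 + 4x_2 - 208, LT = x_1^2.
f_3 = -4x_1x_2 - x_2 + 60, LT = x_1x_2.

S(f_1,f_2): lcm = x_1^2. S = -1/2x_1x_2^2 - 51/4x_1x_2 + 13x_1 - 4x_2 + 208.
  leading term x_1x_2^2: subtract (1/8x_2^2)·f_1 from -1/2x_1x_2^2 - 51/4x_1x_2 + 13x_1 - 4x_2 + 208 → -51/4x_1x_2 + 13x_1 - 1/4x_2^4 - 11/8x_2^3 + 1/2x_2^2 - 4x_2 + 208
  leading term x_1x_2: subtract (51/16x_2)·f_1 from -51/4x_1x_2 + 13x_1 - 1/4x_2^4 - 11/8x_2^3 + 1/2x_2^2 - 4x_2 + 208 → 13x_1 - 1/4x_2^4 - 31/4x_2^3 - 553/16x_2^2 + 35/4x_2 + 208
  leading term x_1: subtract (-13/4)·f_1 from 13x_1 - 1/4x_2^4 - 31/4x_2^3 - 553/16x_2^2 + 35/4x_2 + 208 → -1/4x_2^4 - 31/4x_2^3 - 449/16x_2^2 + 89/2x_2 + 195
  leading term x_2^4: no divisor's leading term divides it; move -1/4x_2^4 to the remainder.
  leading term x_2^3: no divisor's leading term divides it; move -31/4x_2^3 to the remainder.
  leading term x_2^2: no divisor's leading term divides it; move -449/16x_2^2 to the remainder.
  leading term x_2: no divisor's leading term divides it; move 89/2x_2 to the remainder.
  leading term 1: no divisor's leading term divides it; move 195 to the remainder.
  remainder -1/4x_2^4 - 31/4x_2^3 - 449/16x_2^2 + 89/2x_2 + 195 ≠ 0; add h_4 = -1/4x_2^4 - 31/4x_2^3 - 449/16x_2^2 + 89/2x_2 + 195 to the basis.

S(f_1,f_3): lcm = x_1x_2. S = -1/2x_2^3 - 11/4x_2^2 + 3/4x_2 + 15.
  leading term x_2^3: no divisor's leading term divides it; move -1/2x_2^3 to the remainder.
  leading term x_2^2: no divisor's leading term divides it; move -11/4x_2^2 to the remainder.
  leading term x_2: no divisor's leading term divides it; move 3/4x_2 to the remainder.
  leading term 1: no divisor's leading term divides it; move 15 to the remainder.
  remainder -1/2x_2^3 - 11/4x_2^2 + 3/4x_2 + 15 ≠ 0; add h_5 = -1/2x_2^3 - 11/4x_2^2 + 3/4x_2 + 15 to the basis.

S(f_2,f_3): lcm = x_1^2x_2. S = 10x_1x_2^2 - 49/4x_1x_2 + 15x_1 + 4x_2^2 - 208x_2.
  leading term x_1x_2^2: subtract (-5/2x_2^2)·f_1 from 10x_1x_2^2 - 49/4x_1x_2 + 15x_1 + 4x_2^2 - 208x_2 → -49/4x_1x_2 + 15x_1 + 5x_2^4 + 55/2x_2^3 - 6x_2^2 - 208x_2
  leading term x_1x_2: subtract (49/16x_2)·f_1 from -49/4x_1x_2 + 15x_1 + 5x_2^4 + 55/2x_2^3 - 6x_2^2 - 208x_2 → 15x_1 + 5x_2^4 + 171/8x_2^3 - 635/16x_2^2 - 783/4x_2
  leading term x_1: subtract (-15/4)·f_1 from 15x_1 + 5x_2^4 + 171/8x_2^3 - 635/16x_2^2 - 783/4x_2 → 5x_2^4 + 171/8x_2^3 - 515/16x_2^2 - 309/2x_2 - 15
  leading term x_2^4: subtract (-20)·h_4 from 5x_2^4 + 171/8x_2^3 - 515/16x_2^2 - 309/2x_2 - 15 → -1069/8x_2^3 - 9495/16x_2^2 + 1471/2x_2 + 3885
  leading term x_2^3: subtract (1069/4)·h_5 from -1069/8x_2^3 - 9495/16x_2^2 + 1471/2x_2 + 3885 → 283/2x_2^2 + 8561/16x_2 - 495/4
  leading term x_2^2: no divisor's leading term divides it; move 283/2x_2^2 to the remainder.
  leading term x_2: no divisor's leading term divides it; move 8561/16x_2 to the remainder.
  leading term 1: no divisor's leading term divides it; move -495/4 to the remainder.
  remainder 283/2x_2^2 + 8561/16x_2 - 495/4 ≠ 0; add h_6 = 283/2x_2^2 + 8561/16x_2 - 495/4 to the basis.

S(f_3,h_4): lcm = x_1x_2^4. S = -31x_1x_2^3 - 449/4x_1x_2^2 + 178x_1x_2 + 780x_1 + 1/4x_2^4 - 15x_2^3.
  leading term x_1x_2^3: subtract (31/4x_2^3)·f_1 from -31x_1x_2^3 - 449/4x_1x_2^2 + 178x_1x_2 + 780x_1 + 1/4x_2^4 - 15x_2^3 → -449/4x_1x_2^2 + 178x_1x_2 + 780x_1 - 31/2x_2^5 - 85x_2^4 + 16x_2^3
  leading term x_1x_2^2: subtract (449/16x_2^2)·f_1 from -449/4x_1x_2^2 + 178x_1x_2 + 780x_1 - 31/2x_2^5 - 85x_2^4 + 16x_2^3 → 178x_1x_2 + 780x_1 - 31/2x_2^5 - 1129/8x_2^4 - 4683/16x_2^3 + 449/4x_2^2
  leading term x_1x_2: subtract (-89/2x_2)·f_1 from 178x_1x_2 + 780x_1 - 31/2x_2^5 - 1129/8x_2^4 - 4683/16x_2^3 + 449/4x_2^2 → 780x_1 - 31/2x_2^5 - 1129/8x_2^4 - 3259/16x_2^3 + 2407/4x_2^2 - 178x_2
  leading term x_1: subtract (-195)·f_1 from 780x_1 - 31/2x_2^5 - 1129/8x_2^4 - 3259/16x_2^3 + 2407/4x_2^2 - 178x_2 → -31/2x_2^5 - 1129/8x_2^4 - 3259/16x_2^3 + 3967/4x_2^2 + 1967x_2 - 780
  leading term x_2^5: subtract (62x_2)·h_4 from -31/2x_2^5 - 1129/8x_2^4 - 3259/16x_2^3 + 3967/4x_2^2 + 1967x_2 - 780 → 2715/8x_2^4 + 24579/16x_2^3 - 7069/4x_2^2 - 10123x_2 - 780
  leading term x_2^4: subtract (-2715/2)·h_4 from 2715/8x_2^4 + 24579/16x_2^3 - 7069/4x_2^2 - 10123x_2 - 780 → -143751/16x_2^3 - 1275587/32x_2^2 + 201143/4x_2 + 527865/2
  leading term x_2^3: subtract (143751/8)·h_5 from -143751/16x_2^3 - 1275587/32x_2^2 + 201143/4x_2 + 527865/2 → 152837/16x_2^2 + 1177891/32x_2 - 44805/8
  leading term x_2^2: subtract (152837/2264)·h_6 from 152837/16x_2^2 + 1177891/32x_2 - 44805/8 → 24935055/36224x_2 + 24935055/9056
  leading term x_2: no divisor's leading term divides it; move 24935055/36224x_2 to the remainder.
  leading term 1: no divisor's leading term divides it; move 24935055/9056 to the remainder.
  remainder 24935055/36224x_2 + 24935055/9056 ≠ 0; add h_7 = 24935055/36224x_2 + 24935055/9056 to the basis.

The other S-polynomials (S(f_1,h_4), S(f_2,h_4), S(f_1,h_5), S(f_2,h_5), S(f_3,h_5), S(h_4,h_5), S(f_1,h_6), S(f_2,h_6), S(f_3,h_6), S(h_4,h_6), S(h_5,h_6), S(f_1,h_7), S(f_2,h_7), S(f_3,h_7), S(h_4,h_7), S(h_5,h_7), S(h_6,h_7)) all reduce to 0 modulo the current basis, so we have a Gröbner basis.
Inter-reduce: drop elements whose leading term is divisible by another's, tail-reduce, and make monic.
Reduced Gröbner basis: {x_1 + 4, x_2 + 4}.

The lex basis is triangular: the last element involves only x_2. Solving x_2 + 4 = 0 gives x_2 ∈ {-4}; substituting each value into the earlier elements determines the remaining variables.
  x_2 = -4: the earlier basis element becomes x_1 + 4 = 0, giving x_1 = -4 — point (-4, -4).
Each listed point satisfies every original equation (direct substitution).

{(-4, -4)}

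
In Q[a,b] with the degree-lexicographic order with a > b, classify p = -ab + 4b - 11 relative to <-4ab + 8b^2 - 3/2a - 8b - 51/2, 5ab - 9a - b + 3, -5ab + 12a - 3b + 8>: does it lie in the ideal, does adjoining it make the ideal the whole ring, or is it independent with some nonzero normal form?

First compute the reduced Gröbner basis of I by Buchberger's algorithm.
f_1 = -4ab + 8b^2 - 3/2a - 8b - 51/2, LT = ab.
f_2 = 5ab - 9a - b + 3, LT = ab.
f_3 = -5ab + 12a - 3b + 8, LT = ab.

S(f_1,f_2): lcm = ab. S = -2b^2 + 87/40a + 11/5b + 231/40.
  leading term b^2: no divisor's leading term divides it; move -2b^2 to the remainder.
  leading term a: no divisor's leading term divides it; move 87/40a to the remainder.
  leading term b: no divisor's leading term divides it; move 11/5b to the remainder.
  leading term 1: no divisor's leading term divides it; move 231/40 to the remainder.
  remainder -2b^2 + 87/40a + 11/5b + 231/40 ≠ 0; add h_4 = -2b^2 + 87/40a + 11/5b + 231/40 to the basis.

S(f_1,f_3): lcm = ab. S = -2b^2 + 111/40a + 7/5b + 319/40.
  leading term b^2: subtract (1)·h_4 from -2b^2 + 111/40a + 7/5b + 319/40 → 3/5a - 4/5b + 11/5
  leading term a: no divisor's leading term divides it; move 3/5a to the remainder.
  leading term b: no divisor's leading term divides it; move -4/5b to the remainder.
  leading term 1: no divisor's leading term divides it; move 11/5 to the remainder.
  remainder 3/5a - 4/5b + 11/5 ≠ 0; add h_5 = 3/5a - 4/5b + 11/5 to the basis.

S(f_1,h_4): lcm = ab^2. S = -2b^3 + 87/80a^2 + 59/40ab + 2b^2 + 231/80a + 51/8b.
  leading term b^3: subtract (b)·h_4 from -2b^3 + 87/80a^2 + 59/40ab + 2b^2 + 231/80a + 51/8b → 87/80a^2 - 7/10ab - 1/5b^2 + 231/80a + 3/5b
  leading term a^2: subtract (29/16a)·h_5 from 87/80a^2 - 7/10ab - 1/5b^2 + 231/80a + 3/5b → 3/4ab - 1/5b^2 - 11/10a + 3/5b
  leading term ab: subtract (-3/16)·f_1 from 3/4ab - 1/5b^2 - 11/10a + 3/5b → 13/10b^2 - 221/160a - 9/10b - 153/32
  leading term b^2: subtract (-13/20)·h_4 from 13/10b^2 - 221/160a - 9/10b - 153/32 → 13/400a + 53/100b - 411/400
  leading term a: subtract (13/240)·h_5 from 13/400a + 53/100b - 411/400 → 43/75b - 86/75
  leading term b: no divisor's leading term divides it; move 43/75b to the remainder.
  leading term 1: no divisor's leading term divides it; move -86/75 to the remainder.
  remainder 43/75b - 86/75 ≠ 0; add h_6 = 43/75b - 86/75 to the basis.

The other S-polynomials (S(f_2,f_3), S(f_2,h_4), S(f_3,h_4), S(f_1,h_5), S(f_2,h_5), S(f_3,h_5), S(h_4,h_5), S(f_1,h_6), S(f_2,h_6), S(f_3,h_6), S(h_4,h_6), S(h_5,h_6)) all reduce to 0 modulo the current basis, so we have a Gröbner basis.
Inter-reduce: drop elements whose leading term is divisible by another's, tail-reduce, and make monic.
Reduced Gröbner basis: {a + 1, b - 2}.
Label its elements g_1 = a + 1, g_2 = b - 2.

Reduce p = -ab + 4b - 11 modulo G:
  leading term ab: subtract (-b)·g_1 from -ab + 4b - 11 → 5b - 11
  leading term b: subtract (5)·g_2 from 5b - 11 → -1
  leading term 1: no divisor's leading term divides it; move -1 to the remainder.
  normal form = -1.
The normal form is nonzero, so p ∉ I. Since p minus its normal form lies in I, I + (p) = I + (r) where r = -1; decide whether this ideal is the whole ring.
Here r = -1 is a nonzero constant, hence a unit: 1 ∈ I + (p), the Gröbner basis of I + (p) is {1}, and the enlarged system has no common solution — adjoining p is inconsistent.

Adjoining -ab + 4b - 11 makes the ideal the whole ring: the system is inconsistent.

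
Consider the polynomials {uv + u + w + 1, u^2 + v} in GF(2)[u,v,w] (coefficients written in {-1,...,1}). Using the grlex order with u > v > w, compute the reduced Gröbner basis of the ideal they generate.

f_1 = uv + u + w + 1, LT = uv.
f_2 = u^2 + v, LT = u^2.

S(f_1,f_2): lcm = u^2v. S = u^2 + uw + v^2 + u.
  reduce S modulo (f_1, f_2):
  remainder uw + v^2 + u + v ≠ 0; add g_3 = uw + v^2 + u + v to the basis.

S(f_1,g_3): lcm = uvw. S = v^3 + uv + uw + v^2 + w^2 + w.
  reduce S modulo (f_1, f_2, g_3):
  remainder v^3 + w^2 + v + 1 ≠ 0; add g_4 = v^3 + w^2 + v + 1 to the basis.

The other S-polynomials (S(f_2,g_3), S(f_1,g_4), S(f_2,g_4), S(g_3,g_4)) all reduce to 0 modulo the current basis, so we have a Gröbner basis.

G = {v^3 + w^2 + v + 1, u^2 + v, uv + u + w + 1, uw + v^2 + u + v}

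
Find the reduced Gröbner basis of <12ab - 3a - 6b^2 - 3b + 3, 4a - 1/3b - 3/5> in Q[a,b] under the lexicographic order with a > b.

G = {a - 1/12b - 3/20, b^2 + 29/100b - 51/100}

f_1 = 12ab - 3a - 6b^2 - 3b + 3, LT = ab.
f_2 = 4a - 1/3b - 3/5, LT = a.

S(f_1,f_2): lcm = ab. S = -1/4a - 5/12b^2 - 1/10b + 1/4.
  leading term a: subtract (-1/16)·f_2 from -1/4a - 5/12b^2 - 1/10b + 1/4 → -5/12b^2 - 29/240b + 17/80
  leading term b^2: no divisor's leading term divides it; move -5/12b^2 to the remainder.
  leading term b: no divisor's leading term divides it; move -29/240b to the remainder.
  leading term 1: no divisor's leading term divides it; move 17/80 to the remainder.
  remainder -5/12b^2 - 29/240b + 17/80 ≠ 0; add g_3 = -5/12b^2 - 29/240b + 17/80 to the basis.

The other S-polynomials (S(f_1,g_3), S(f_2,g_3)) all reduce to 0 modulo the current basis, so we have a Gröbner basis.
Inter-reduce: drop elements whose leading term is divisible by another's, tail-reduce, and make monic.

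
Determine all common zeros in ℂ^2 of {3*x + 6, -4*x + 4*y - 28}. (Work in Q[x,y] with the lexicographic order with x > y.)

{(-2, 5)}

Compute a lex Gröbner basis by Buchberger's algorithm.
f_1 = 3*x + 6, LT = x.
f_2 = -4*x + 4*y - 28, LT = x.

S(f_1,f_2): lcm = x. S = y - 5.
  reduce S modulo (f_1, f_2):
  remainder y - 5 ≠ 0; add h_3 = y - 5 to the basis.

The other S-polynomials (S(f_1,h_3), S(f_2,h_3)) all reduce to 0 modulo the current basis, so we have a Gröbner basis.
Inter-reduce: drop elements whose leading term is divisible by another's, tail-reduce, and make monic.
Reduced Gröbner basis: {x + 2, y - 5}.

A lex Gröbner basis eliminates variables successively. Here y - 5 depends only on y, with roots {5}; lifting each root through the earlier basis elements recovers the full solutions.
  y = 5: the earlier basis element becomes x + 2 = 0, giving x = -2 — point (-2, 5).
A lex Gröbner basis triangularizes the system, enabling back-substitution.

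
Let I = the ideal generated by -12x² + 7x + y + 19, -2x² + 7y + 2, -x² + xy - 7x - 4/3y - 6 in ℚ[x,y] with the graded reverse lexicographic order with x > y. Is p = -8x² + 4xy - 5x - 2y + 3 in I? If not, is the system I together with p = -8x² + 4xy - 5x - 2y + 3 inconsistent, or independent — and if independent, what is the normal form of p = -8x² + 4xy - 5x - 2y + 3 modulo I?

-8x² + 4xy - 5x - 2y + 3 lies in I (it reduces to 0).

First compute the reduced Gröbner basis of I by Buchberger's algorithm.
f_1 = -12x² + 7x + y + 19, LT = x².
f_2 = -2x² + 7y + 2, LT = x².
f_3 = -x² + xy - 7x - 4/3y - 6, LT = x².

S(f_1,f_2): lcm = x². S = -7/12x + 41/12y - 7/12.
  reduce S modulo (f_1, f_2, f_3):
  remainder -7/12x + 41/12y - 7/12 ≠ 0; add h_4 = -7/12x + 41/12y - 7/12 to the basis.

S(f_1,f_3): lcm = x². S = xy - 91/12x - 17/12y - 91/12.
  reduce S modulo (f_1, f_2, f_3, h_4):
  remainder 41/7y² - 281/6y ≠ 0; add h_5 = 41/7y² - 281/6y to the basis.

S(f_1,h_4): lcm = x². S = 41/7xy - 19/12x - 1/12y - 19/12.
  reduce S modulo (f_1, f_2, f_3, h_4, h_5):
  remainder 5441/21y ≠ 0; add h_6 = 5441/21y to the basis.

The other S-polynomials (S(f_2,f_3), S(f_2,h_4), S(f_3,h_4), S(f_1,h_5), S(f_2,h_5), S(f_3,h_5), S(h_4,h_5), S(f_1,h_6), S(f_2,h_6), S(f_3,h_6), S(h_4,h_6), S(h_5,h_6)) all reduce to 0 modulo the current basis, so we have a Gröbner basis.
Inter-reduce: drop elements whose leading term is divisible by another's, tail-reduce, and make monic.
Reduced Gröbner basis: {x + 1, y}.
Label its elements g_1 = x + 1, g_2 = y.

Reduce p = -8x² + 4xy - 5x - 2y + 3 modulo G:
  leading term x²: subtract (-8x)·g_1 from -8x² + 4xy - 5x - 2y + 3 → 4xy + 3x - 2y + 3
  leading term xy: subtract (4y)·g_1 from 4xy + 3x - 2y + 3 → 3x - 6y + 3
  leading term x: subtract (3)·g_1 from 3x - 6y + 3 → -6y
  leading term y: subtract (-6)·g_2 from -6y → 0
  normal form = 0.
Since the normal form is 0, p ∈ I.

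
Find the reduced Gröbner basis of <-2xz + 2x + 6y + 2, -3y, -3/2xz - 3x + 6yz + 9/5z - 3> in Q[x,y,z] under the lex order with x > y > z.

G = {x - 2/5z + 1, y, z^2 - 7/2z}

f_1 = -2xz + 2x + 6y + 2, LT = xz.
f_2 = -3y, LT = y.
f_3 = -3/2xz - 3x + 6yz + 9/5z - 3, LT = xz.

S(f_1,f_3): lcm = xz. S = -3x + 4yz - 3y + 6/5z - 3.
  leading term x: no divisor's leading term divides it; move -3x to the remainder.
  leading term yz: subtract (-4/3z)·f_2 from 4yz - 3y + 6/5z - 3 → -3y + 6/5z - 3
  leading term y: subtract (1)·f_2 from -3y + 6/5z - 3 → 6/5z - 3
  leading term z: no divisor's leading term divides it; move 6/5z to the remainder.
  leading term 1: no divisor's leading term divides it; move -3 to the remainder.
  remainder -3x + 6/5z - 3 ≠ 0; add g_4 = -3x + 6/5z - 3 to the basis.

S(f_1,g_4): lcm = xz. S = -x - 3y + 2/5z^2 - z - 1.
  leading term x: subtract (1/3)·g_4 from -x - 3y + 2/5z^2 - z - 1 → -3y + 2/5z^2 - 7/5z
  leading term y: subtract (1)·f_2 from -3y + 2/5z^2 - 7/5z → 2/5z^2 - 7/5z
  leading term z^2: no divisor's leading term divides it; move 2/5z^2 to the remainder.
  leading term z: no divisor's leading term divides it; move -7/5z to the remainder.
  remainder 2/5z^2 - 7/5z ≠ 0; add g_5 = 2/5z^2 - 7/5z to the basis.

The other S-polynomials (S(f_1,f_2), S(f_2,f_3), S(f_2,g_4), S(f_3,g_4), S(f_1,g_5), S(f_2,g_5), S(f_3,g_5), S(g_4,g_5)) all reduce to 0 modulo the current basis, so we have a Gröbner basis.
Inter-reduce: drop elements whose leading term is divisible by another's, tail-reduce, and make monic.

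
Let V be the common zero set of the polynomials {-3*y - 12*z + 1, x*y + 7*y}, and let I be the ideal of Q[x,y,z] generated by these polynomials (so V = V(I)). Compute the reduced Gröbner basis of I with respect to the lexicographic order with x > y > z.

f_1 = -3*y - 12*z + 1, LT = y.
f_2 = x*y + 7*y, LT = x*y.

S(f_1,f_2): lcm = x*y. S = 4*x*z - 1/3*x - 7*y.
  reduce S modulo (f_1, f_2):
  remainder 4*x*z - 1/3*x + 28*z - 7/3 ≠ 0; add g_3 = 4*x*z - 1/3*x + 28*z - 7/3 to the basis.

The other S-polynomials (S(f_1,g_3), S(f_2,g_3)) all reduce to 0 modulo the current basis, so we have a Gröbner basis.
Inter-reduce: drop elements whose leading term is divisible by another's, tail-reduce, and make monic.

G = {x*z - 1/12*x + 7*z - 7/12, y + 4*z - 1/3}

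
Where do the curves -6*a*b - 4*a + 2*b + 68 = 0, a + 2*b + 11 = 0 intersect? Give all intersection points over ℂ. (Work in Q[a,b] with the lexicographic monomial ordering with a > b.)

Compute a lex Gröbner basis by Buchberger's algorithm.
f_1 = -6*a*b - 4*a + 2*b + 68, LT = a*b.
f_2 = a + 2*b + 11, LT = a.

S(f_1,f_2): lcm = a*b. S = 2/3*a - 2*b**2 - 34/3*b - 34/3.
  leading term a: subtract (2/3)·f_2 from 2/3*a - 2*b**2 - 34/3*b - 34/3 → -2*b**2 - 38/3*b - 56/3
  leading term b**2: no divisor's leading term divides it; move -2*b**2 to the remainder.
  leading term b: no divisor's leading term divides it; move -38/3*b to the remainder.
  leading term 1: no divisor's leading term divides it; move -56/3 to the remainder.
  remainder -2*b**2 - 38/3*b - 56/3 ≠ 0; add h_3 = -2*b**2 - 38/3*b - 56/3 to the basis.

S(f_1,h_3): lcm = a*b**2. S = -17/3*a*b - 28/3*a - 1/3*b**2 - 34/3*b.
  leading term a*b: subtract (17/18)·f_1 from -17/3*a*b - 28/3*a - 1/3*b**2 - 34/3*b → -50/9*a - 1/3*b**2 - 119/9*b - 578/9
  leading term a: subtract (-50/9)·f_2 from -50/9*a - 1/3*b**2 - 119/9*b - 578/9 → -1/3*b**2 - 19/9*b - 28/9
  leading term b**2: subtract (1/6)·h_3 from -1/3*b**2 - 19/9*b - 28/9 → 0
  remainder 0.

S(f_2,h_3): leading monomials are coprime, so the S-polynomial reduces to 0 (Buchberger's first criterion).
Every S-polynomial of the final basis reduces to 0, so we have a Gröbner basis.
Inter-reduce: drop elements whose leading term is divisible by another's, tail-reduce, and make monic.
Reduced Gröbner basis: {a + 2*b + 11, b**2 + 19/3*b + 28/3}.

From the last basis element, b**2 + 19/3*b + 28/3 = 0, so b takes values in {-4, -7/3}. Each choice, substituted upward through the basis, yields the corresponding point(s) of the solution set.
  b = -4: the earlier basis element becomes a + 3 = 0, giving a = -3 — point (-3, -4).
  b = -7/3: the earlier basis element becomes a + 19/3 = 0, giving a = -19/3 — point (-19/3, -7/3).
Each listed point satisfies every original equation (direct substitution).
Zero-dimensionality of the ideal guarantees finitely many solutions over ℂ.

{(-3, -4), (-19/3, -7/3)}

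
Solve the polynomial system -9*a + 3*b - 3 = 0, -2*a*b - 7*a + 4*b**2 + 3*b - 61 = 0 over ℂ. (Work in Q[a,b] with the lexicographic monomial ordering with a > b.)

{(-9/5, -22/5), (1, 4)}

Compute a lex Gröbner basis by Buchberger's algorithm.
f_1 = -9*a + 3*b - 3, LT = a.
f_2 = -2*a*b - 7*a + 4*b**2 + 3*b - 61, LT = a*b.

S(f_1,f_2): lcm = a*b. S = -7/2*a + 5/3*b**2 + 11/6*b - 61/2.
  reduce S modulo (f_1, f_2):
  remainder 5/3*b**2 + 2/3*b - 88/3 ≠ 0; add h_3 = 5/3*b**2 + 2/3*b - 88/3 to the basis.

The other S-polynomials (S(f_1,h_3), S(f_2,h_3)) all reduce to 0 modulo the current basis, so we have a Gröbner basis.
Inter-reduce: drop elements whose leading term is divisible by another's, tail-reduce, and make monic.
Reduced Gröbner basis: {a - 1/3*b + 1/3, b**2 + 2/5*b - 88/5}.

The lex basis is triangular: the last element involves only b. Solving b**2 + 2/5*b - 88/5 = 0 gives b ∈ {-22/5, 4}; substituting each value into the earlier elements determines the remaining variables.
  b = -22/5: the earlier basis element becomes a + 9/5 = 0, giving a = -9/5 — point (-9/5, -22/5).
  b = 4: the earlier basis element becomes a - 1 = 0, giving a = 1 — point (1, 4).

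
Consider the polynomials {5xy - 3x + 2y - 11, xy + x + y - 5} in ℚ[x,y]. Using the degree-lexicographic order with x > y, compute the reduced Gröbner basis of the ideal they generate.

f_1 = 5xy - 3x + 2y - 11, LT = xy.
f_2 = xy + x + y - 5, LT = xy.

S(f_1,f_2): lcm = xy. S = -8/5x - ⅗y + 14/5.
  reduce S modulo (f_1, f_2):
  remainder -8/5x - ⅗y + 14/5 ≠ 0; add g_3 = -8/5x - ⅗y + 14/5 to the basis.

S(f_1,g_3): lcm = xy. S = -⅜y² - ⅗x + 43/20y - 11/5.
  reduce S modulo (f_1, f_2, g_3):
  remainder -⅜y² + 19/8y - 13/4 ≠ 0; add g_4 = -⅜y² + 19/8y - 13/4 to the basis.

The other S-polynomials (S(f_2,g_3), S(f_1,g_4), S(f_2,g_4), S(g_3,g_4)) all reduce to 0 modulo the current basis, so we have a Gröbner basis.
Inter-reduce: drop elements whose leading term is divisible by another's, tail-reduce, and make monic.

G = {y² - 19/3y + 26/3, x + ⅜y - 7/4}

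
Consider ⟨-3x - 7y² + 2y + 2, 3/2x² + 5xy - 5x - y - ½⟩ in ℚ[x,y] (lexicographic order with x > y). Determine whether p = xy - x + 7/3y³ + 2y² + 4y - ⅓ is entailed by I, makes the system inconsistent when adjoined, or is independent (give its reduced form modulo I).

Adjoining xy - x + 7/3y³ + 2y² + 4y - ⅓ makes the ideal the whole ring: the system is inconsistent.

First compute the reduced Gröbner basis of I by Buchberger's algorithm.
f_1 = -3x - 7y² + 2y + 2, LT = x.
f_2 = 3/2x² + 5xy - 5x - y - ½, LT = x².

S(f_1,f_2): lcm = x². S = 7/3xy² - 4xy + 8/3x + ⅔y + ⅓.
  leading term xy²: subtract (-7/9y²)·f_1 from 7/3xy² - 4xy + 8/3x + ⅔y + ⅓ → -4xy + 8/3x - 49/9y⁴ + 14/9y³ + 14/9y² + ⅔y + ⅓
  leading term xy: subtract (4/3y)·f_1 from -4xy + 8/3x - 49/9y⁴ + 14/9y³ + 14/9y² + ⅔y + ⅓ → 8/3x - 49/9y⁴ + 98/9y³ - 10/9y² - 2y + ⅓
  leading term x: subtract (-8/9)·f_1 from 8/3x - 49/9y⁴ + 98/9y³ - 10/9y² - 2y + ⅓ → -49/9y⁴ + 98/9y³ - 22/3y² - 2/9y + 19/9
  leading term y⁴: no divisor's leading term divides it; move -49/9y⁴ to the remainder.
  leading term y³: no divisor's leading term divides it; move 98/9y³ to the remainder.
  leading term y²: no divisor's leading term divides it; move -22/3y² to the remainder.
  leading term y: no divisor's leading term divides it; move -2/9y to the remainder.
  leading term 1: no divisor's leading term divides it; move 19/9 to the remainder.
  remainder -49/9y⁴ + 98/9y³ - 22/3y² - 2/9y + 19/9 ≠ 0; add h_3 = -49/9y⁴ + 98/9y³ - 22/3y² - 2/9y + 19/9 to the basis.

The other S-polynomials (S(f_1,h_3), S(f_2,h_3)) all reduce to 0 modulo the current basis, so we have a Gröbner basis.
Inter-reduce: drop elements whose leading term is divisible by another's, tail-reduce, and make monic.
Reduced Gröbner basis: {x + 7/3y² - ⅔y - ⅔, y⁴ - 2y³ + 66/49y² + 2/49y - 19/49}.
Label its elements g_1 = x + 7/3y² - ⅔y - ⅔, g_2 = y⁴ - 2y³ + 66/49y² + 2/49y - 19/49.

Reduce p = xy - x + 7/3y³ + 2y² + 4y - ⅓ modulo G:
  leading term xy: subtract (y)·g_1 from xy - x + 7/3y³ + 2y² + 4y - ⅓ → -x + 8/3y² + 14/3y - ⅓
  leading term x: subtract (-1)·g_1 from -x + 8/3y² + 14/3y - ⅓ → 5y² + 4y - 1
  leading term y²: no divisor's leading term divides it; move 5y² to the remainder.
  leading term y: no divisor's leading term divides it; move 4y to the remainder.
  leading term 1: no divisor's leading term divides it; move -1 to the remainder.
  normal form = 5y² + 4y - 1.
The normal form is nonzero, so p ∉ I. Since p minus its normal form lies in I, I + (p) = I + (r) where r = 5y² + 4y - 1; decide whether this ideal is the whole ring.
Run Buchberger on G together with r (pairs among the g_i already reduce to 0 since G is a Gröbner basis):
g_1 = x + 7/3y² - ⅔y - ⅔, LT = x.
g_2 = y⁴ - 2y³ + 66/49y² + 2/49y - 19/49, LT = y⁴.
r = 5y² + 4y - 1, LT = y².

S(g_2,r): lcm = y⁴. S = -14/5y³ + 379/245y² + 2/49y - 19/49.
  leading term y³: subtract (-14/25y)·r from -14/5y³ + 379/245y² + 2/49y - 19/49 → 4639/1225y² - 636/1225y - 19/49
  leading term y²: subtract (4639/6125)·r from 4639/1225y² - 636/1225y - 19/49 → -21736/6125y + 2264/6125
  leading term y: no divisor's leading term divides it; move -21736/6125y to the remainder.
  leading term 1: no divisor's leading term divides it; move 2264/6125 to the remainder.
  remainder -21736/6125y + 2264/6125 ≠ 0; add m_4 = -21736/6125y + 2264/6125 to the basis.

S(g_2,m_4): lcm = y⁴. S = -5151/2717y³ + 66/49y² + 2/49y - 19/49.
  leading term y³: subtract (-5151/13585y)·r from -5151/2717y³ + 66/49y² + 2/49y - 19/49 → 1906206/665665y² - 225229/665665y - 19/49
  leading term y²: subtract (1906206/3328325)·r from 1906206/665665y² - 225229/665665y - 19/49 → -8750969/3328325y + 615631/3328325
  leading term y: subtract (43754845/59056712)·m_4 from -8750969/3328325y + 615631/3328325 → -656208/7382089
  leading term 1: no divisor's leading term divides it; move -656208/7382089 to the remainder.
  remainder -656208/7382089 ≠ 0; add m_5 = -656208/7382089 to the basis.

The other S-polynomials (S(g_1,g_2), S(g_1,r), S(g_1,m_4), S(r,m_4), S(g_1,m_5), S(g_2,m_5), S(r,m_5), S(m_4,m_5)) all reduce to 0 modulo the current basis, so we have a Gröbner basis.
Inter-reduce: drop elements whose leading term is divisible by another's, tail-reduce, and make monic.
Reduced Gröbner basis: {1}.
The reduced Gröbner basis of I + (p) is {1}: the ideal is the whole ring, so the enlarged system has no common solution — adjoining p is inconsistent.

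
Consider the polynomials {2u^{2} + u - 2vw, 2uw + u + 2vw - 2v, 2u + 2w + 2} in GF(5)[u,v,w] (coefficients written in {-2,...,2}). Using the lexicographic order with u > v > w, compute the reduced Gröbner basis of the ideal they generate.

f_1 = 2u^{2} + u - 2vw, LT = u^{2}.
f_2 = 2uw + u + 2vw - 2v, LT = uw.
f_3 = 2u + 2w + 2, LT = u.

S(f_1,f_2): lcm = u^{2}w. S = 2u^{2} - uvw + uv - 2uw - vw^{2}.
  leading term u^{2}: subtract (1)·f_1 from 2u^{2} - uvw + uv - 2uw - vw^{2} → -uvw + uv - 2uw - u - vw^{2} + 2vw
  leading term uvw: subtract (2v)·f_2 from -uvw + uv - 2uw - u - vw^{2} + 2vw → -uv - 2uw - u + v^{2}w - v^{2} - vw^{2} + 2vw
  leading term uv: subtract (2v)·f_3 from -uv - 2uw - u + v^{2}w - v^{2} - vw^{2} + 2vw → -2uw - u + v^{2}w - v^{2} - vw^{2} - 2vw + v
  leading term uw: subtract (-1)·f_2 from -2uw - u + v^{2}w - v^{2} - vw^{2} - 2vw + v → v^{2}w - v^{2} - vw^{2} - v
  leading term v^{2}w: no divisor's leading term divides it; move v^{2}w to the remainder.
  leading term v^{2}: no divisor's leading term divides it; move -v^{2} to the remainder.
  leading term vw^{2}: no divisor's leading term divides it; move -vw^{2} to the remainder.
  leading term v: no divisor's leading term divides it; move -v to the remainder.
  remainder v^{2}w - v^{2} - vw^{2} - v ≠ 0; add g_4 = v^{2}w - v^{2} - vw^{2} - v to the basis.

S(f_1,f_3): lcm = u^{2}. S = -uw + 2u - vw.
  leading term uw: subtract (2)·f_2 from -uw + 2u - vw → -v
  leading term v: no divisor's leading term divides it; move -v to the remainder.
  remainder -v ≠ 0; add g_5 = -v to the basis.

S(f_2,f_3): lcm = uw. S = -2u + vw - v - w^{2} - w.
  leading term u: subtract (-1)·f_3 from -2u + vw - v - w^{2} - w → vw - v - w^{2} + w + 2
  leading term vw: subtract (-w)·g_5 from vw - v - w^{2} + w + 2 → -v - w^{2} + w + 2
  leading term v: subtract (1)·g_5 from -v - w^{2} + w + 2 → -w^{2} + w + 2
  leading term w^{2}: no divisor's leading term divides it; move -w^{2} to the remainder.
  leading term w: no divisor's leading term divides it; move w to the remainder.
  leading term 1: no divisor's leading term divides it; move 2 to the remainder.
  remainder -w^{2} + w + 2 ≠ 0; add g_6 = -w^{2} + w + 2 to the basis.

S(f_1,g_4): leading monomials are coprime, so the S-polynomial reduces to 0 (Buchberger's first criterion).
S(f_2,g_4): lcm = uv^{2}w. S = -uv^{2} + uvw^{2} + uv + v^{3}w - v^{3}.
  leading term uv^{2}: subtract (2v^{2})·f_3 from -uv^{2} + uvw^{2} + uv + v^{3}w - v^{3} → uvw^{2} + uv + v^{3}w - v^{3} + v^{2}w + v^{2}
  leading term uvw^{2}: subtract (-2vw)·f_2 from uvw^{2} + uv + v^{3}w - v^{3} + v^{2}w + v^{2} → 2uvw + uv + v^{3}w - v^{3} - v^{2}w^{2} + 2v^{2}w + v^{2}
  leading term uvw: subtract (v)·f_2 from 2uvw + uv + v^{3}w - v^{3} - v^{2}w^{2} + 2v^{2}w + v^{2} → v^{3}w - v^{3} - v^{2}w^{2} - 2v^{2}
  leading term v^{3}w: subtract (v)·g_4 from v^{3}w - v^{3} - v^{2}w^{2} - 2v^{2} → -v^{2}
  leading term v^{2}: subtract (v)·g_5 from -v^{2} → 0
  remainder 0.

S(f_3,g_4): leading monomials are coprime, so the S-polynomial reduces to 0 (Buchberger's first criterion).
S(f_1,g_5): leading monomials are coprime, so the S-polynomial reduces to 0 (Buchberger's first criterion).
S(f_2,g_5): leading monomials are coprime, so the S-polynomial reduces to 0 (Buchberger's first criterion).
S(f_3,g_5): leading monomials are coprime, so the S-polynomial reduces to 0 (Buchberger's first criterion).
S(g_4,g_5): lcm = v^{2}w. S = -v^{2} - vw^{2} - v.
  leading term v^{2}: subtract (v)·g_5 from -v^{2} - vw^{2} - v → -vw^{2} - v
  leading term vw^{2}: subtract (w^{2})·g_5 from -vw^{2} - v → -v
  leading term v: subtract (1)·g_5 from -v → 0
  remainder 0.

S(f_1,g_6): leading monomials are coprime, so the S-polynomial reduces to 0 (Buchberger's first criterion).
S(f_2,g_6): lcm = uw^{2}. S = -uw + 2u + vw^{2} - vw.
  leading term uw: subtract (2)·f_2 from -uw + 2u + vw^{2} - vw → vw^{2} - v
  leading term vw^{2}: subtract (-w^{2})·g_5 from vw^{2} - v → -v
  leading term v: subtract (1)·g_5 from -v → 0
  remainder 0.

S(f_3,g_6): leading monomials are coprime, so the S-polynomial reduces to 0 (Buchberger's first criterion).
S(g_4,g_6): lcm = v^{2}w^{2}. S = 2v^{2} - vw^{3} - vw.
  leading term v^{2}: subtract (-2v)·g_5 from 2v^{2} - vw^{3} - vw → -vw^{3} - vw
  leading term vw^{3}: subtract (w^{3})·g_5 from -vw^{3} - vw → -vw
  leading term vw: subtract (w)·g_5 from -vw → 0
  remainder 0.

S(g_5,g_6): leading monomials are coprime, so the S-polynomial reduces to 0 (Buchberger's first criterion).
Every S-polynomial of the final basis reduces to 0, so we have a Gröbner basis.
Inter-reduce: drop elements whose leading term is divisible by another's, tail-reduce, and make monic.

G = {u + w + 1, v, w^{2} - w - 2}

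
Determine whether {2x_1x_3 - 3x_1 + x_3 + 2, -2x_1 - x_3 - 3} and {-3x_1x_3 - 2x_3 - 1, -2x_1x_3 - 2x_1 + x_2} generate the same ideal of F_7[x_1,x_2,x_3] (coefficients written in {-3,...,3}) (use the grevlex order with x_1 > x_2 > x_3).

For a fixed monomial order, each ideal has a unique reduced Gröbner basis; comparing bases decides equality.
Buchberger on the first generating set:
f_1 = 2x_1x_3 - 3x_1 + x_3 + 2, LT = x_1x_3.
f_2 = -2x_1 - x_3 - 3, LT = x_1.

S(f_1,f_2): lcm = x_1x_3. S = 3x_3^2 + 2x_1 - x_3 + 1.
  leading term x_3^2: no divisor's leading term divides it; move 3x_3^2 to the remainder.
  leading term x_1: subtract (-1)·f_2 from 2x_1 - x_3 + 1 → -2x_3 - 2
  leading term x_3: no divisor's leading term divides it; move -2x_3 to the remainder.
  leading term 1: no divisor's leading term divides it; move -2 to the remainder.
  remainder 3x_3^2 - 2x_3 - 2 ≠ 0; add g_3 = 3x_3^2 - 2x_3 - 2 to the basis.

The other S-polynomials (S(f_1,g_3), S(f_2,g_3)) all reduce to 0 modulo the current basis, so we have a Gröbner basis.
Inter-reduce: drop elements whose leading term is divisible by another's, tail-reduce, and make monic.
Reduced Gröbner basis: {x_3^2 - 3x_3 - 3, x_1 - 3x_3 - 2}.

Buchberger on the second generating set:
h_1 = -3x_1x_3 - 2x_3 - 1, LT = x_1x_3.
h_2 = -2x_1x_3 - 2x_1 + x_2, LT = x_1x_3.

S(h_1,h_2): lcm = x_1x_3. S = -x_1 - 3x_2 + 3x_3 - 2.
  leading term x_1: no divisor's leading term divides it; move -x_1 to the remainder.
  leading term x_2: no divisor's leading term divides it; move -3x_2 to the remainder.
  leading term x_3: no divisor's leading term divides it; move 3x_3 to the remainder.
  leading term 1: no divisor's leading term divides it; move -2 to the remainder.
  remainder -x_1 - 3x_2 + 3x_3 - 2 ≠ 0; add k_3 = -x_1 - 3x_2 + 3x_3 - 2 to the basis.

S(h_1,k_3): lcm = x_1x_3. S = -3x_2x_3 + 3x_3^2 + x_3 - 2.
  leading term x_2x_3: no divisor's leading term divides it; move -3x_2x_3 to the remainder.
  leading term x_3^2: no divisor's leading term divides it; move 3x_3^2 to the remainder.
  leading term x_3: no divisor's leading term divides it; move x_3 to the remainder.
  leading term 1: no divisor's leading term divides it; move -2 to the remainder.
  remainder -3x_2x_3 + 3x_3^2 + x_3 - 2 ≠ 0; add k_4 = -3x_2x_3 + 3x_3^2 + x_3 - 2 to the basis.

The other S-polynomials (S(h_2,k_3), S(h_1,k_4), S(h_2,k_4), S(k_3,k_4)) all reduce to 0 modulo the current basis, so we have a Gröbner basis.
Inter-reduce: drop elements whose leading term is divisible by another's, tail-reduce, and make monic.
Reduced Gröbner basis: {x_2x_3 - x_3^2 + 2x_3 + 3, x_1 + 3x_2 - 3x_3 + 2}.

Since the reduced bases disagree, the two ideals are not the same.
The same test decides containment: I ⊆ J iff every generator of I reduces to 0 modulo a Gröbner basis of J.

No, the ideals differ.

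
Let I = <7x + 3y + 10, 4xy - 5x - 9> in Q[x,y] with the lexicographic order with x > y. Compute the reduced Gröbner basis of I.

G = {x + 3/7y + 10/7, y^2 + 25/12y + 13/12}

Buchberger's algorithm terminates because the ascending chain of leading-term ideals stabilizes.

f_1 = 7x + 3y + 10, LT = x.
f_2 = 4xy - 5x - 9, LT = xy.

S(f_1,f_2): lcm = xy. S = 5/4x + 3/7y^2 + 10/7y + 9/4.
  leading term x: subtract (5/28)·f_1 from 5/4x + 3/7y^2 + 10/7y + 9/4 → 3/7y^2 + 25/28y + 13/28
  leading term y^2: no divisor's leading term divides it; move 3/7y^2 to the remainder.
  leading term y: no divisor's leading term divides it; move 25/28y to the remainder.
  leading term 1: no divisor's leading term divides it; move 13/28 to the remainder.
  remainder 3/7y^2 + 25/28y + 13/28 ≠ 0; add g_3 = 3/7y^2 + 25/28y + 13/28 to the basis.

The other S-polynomials (S(f_1,g_3), S(f_2,g_3)) all reduce to 0 modulo the current basis, so we have a Gröbner basis.
Inter-reduce: drop elements whose leading term is divisible by another's, tail-reduce, and make monic.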